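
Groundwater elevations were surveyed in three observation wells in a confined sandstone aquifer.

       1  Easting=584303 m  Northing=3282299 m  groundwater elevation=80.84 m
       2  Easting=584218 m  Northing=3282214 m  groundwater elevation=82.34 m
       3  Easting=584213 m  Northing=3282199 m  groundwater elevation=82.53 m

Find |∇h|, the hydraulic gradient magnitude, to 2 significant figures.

Differences from 1: to 2 (Δx, Δy, Δh) = (-85, -85, +1.50); to 3 = (-90, -100, +1.69).
Solve a·Δx + b·Δy = Δh: det = (-85)·(-100) − (-90)·(-85) = 850.
∂h/∂x = [(+1.50)·(-100) − (+1.69)·(-85)] / 850 = -0.007471
∂h/∂y = [(-85)·(+1.69) − (-90)·(+1.50)] / 850 = -0.01018
|∇h| = √(-0.007471² + -0.01018²) = 0.01263

0.013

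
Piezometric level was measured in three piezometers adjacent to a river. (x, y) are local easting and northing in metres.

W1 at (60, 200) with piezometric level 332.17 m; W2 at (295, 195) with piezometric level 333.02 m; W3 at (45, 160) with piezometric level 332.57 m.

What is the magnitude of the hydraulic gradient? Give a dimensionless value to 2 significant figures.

Differences from W1: to W2 (Δx, Δy, Δh) = (235, -5, +0.85); to W3 = (-15, -40, +0.40).
Determinant of the coordinate differences = 235·(-40) − (-15)·(-5) = -9475.
∂h/∂x = [(+0.85)·(-40) − (+0.40)·(-5)] / -9475 = +0.003377
∂h/∂y = [235·(+0.40) − (-15)·(+0.85)] / -9475 = -0.01127
|∇h| = √(0.003377² + -0.01127²) = 0.01177

0.012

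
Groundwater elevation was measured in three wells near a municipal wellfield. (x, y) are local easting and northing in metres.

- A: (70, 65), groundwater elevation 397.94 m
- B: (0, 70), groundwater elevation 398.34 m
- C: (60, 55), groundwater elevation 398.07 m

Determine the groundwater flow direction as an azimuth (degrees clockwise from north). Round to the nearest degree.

042°

Differences from A: to B (Δx, Δy, Δh) = (-70, 5, +0.40); to C = (-10, -10, +0.13).
Solve a·Δx + b·Δy = Δh: det = (-70)·(-10) − (-10)·5 = 750.
∂h/∂x = [(+0.40)·(-10) − (+0.13)·5] / 750 = -0.006200
∂h/∂y = [(-70)·(+0.13) − (-10)·(+0.40)] / 750 = -0.006800
Flow direction (−∇h) has components (+0.006200 E, +0.006800 N).
Azimuth = atan2(E, N) = atan2(+0.006200, +0.006800) = 42.4° ≈ 042°.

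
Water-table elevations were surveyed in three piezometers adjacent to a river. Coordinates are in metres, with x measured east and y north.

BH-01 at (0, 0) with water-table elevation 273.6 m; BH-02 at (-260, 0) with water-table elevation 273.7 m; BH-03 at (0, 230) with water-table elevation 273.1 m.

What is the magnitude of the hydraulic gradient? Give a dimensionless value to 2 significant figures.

∂h/∂x = (273.7 − 273.6) / (-260 − 0) = -0.0003846
∂h/∂y = (273.1 − 273.6) / (230 − 0) = -0.002174
|∇h| = √(-0.0003846² + -0.002174²) = 0.002208

0.0022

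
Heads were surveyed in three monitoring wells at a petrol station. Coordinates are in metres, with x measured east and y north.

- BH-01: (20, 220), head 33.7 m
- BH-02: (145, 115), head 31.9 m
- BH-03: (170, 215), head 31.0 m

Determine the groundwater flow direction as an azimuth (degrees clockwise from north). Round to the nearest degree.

Differences from BH-01: to BH-02 (Δx, Δy, Δh) = (125, -105, -1.8); to BH-03 = (150, -5, -2.7).
Determinant of the coordinate differences = 125·(-5) − 150·(-105) = 15125.
∂h/∂x = [(-1.8)·(-5) − (-2.7)·(-105)] / 15125 = -0.01815
∂h/∂y = [125·(-2.7) − 150·(-1.8)] / 15125 = -0.004463
Flow direction (−∇h) has components (+0.01815 E, +0.004463 N).
Azimuth = atan2(E, N) = atan2(+0.01815, +0.004463) = 76.2° ≈ 076°.

076°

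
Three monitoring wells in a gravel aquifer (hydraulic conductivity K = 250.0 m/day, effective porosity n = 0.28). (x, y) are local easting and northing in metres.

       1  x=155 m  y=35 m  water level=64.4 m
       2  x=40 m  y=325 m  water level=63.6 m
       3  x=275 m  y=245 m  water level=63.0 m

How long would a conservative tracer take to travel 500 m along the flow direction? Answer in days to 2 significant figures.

94 days

Differences from 1: to 2 (Δx, Δy, Δh) = (-115, 290, -0.8); to 3 = (120, 210, -1.4).
Solve a·Δx + b·Δy = Δh: det = (-115)·210 − 120·290 = -58950.
∂h/∂x = [(-0.8)·210 − (-1.4)·290] / -58950 = -0.004037
∂h/∂y = [(-115)·(-1.4) − 120·(-0.8)] / -58950 = -0.004360
|∇h| = √(-0.004037² + -0.004360²) = 0.005942
Seepage velocity v = K·i/n = 250.0 × 0.005942 / 0.28 = 5.305 m/day.
t = 500 / 5.305 = 94.25 days.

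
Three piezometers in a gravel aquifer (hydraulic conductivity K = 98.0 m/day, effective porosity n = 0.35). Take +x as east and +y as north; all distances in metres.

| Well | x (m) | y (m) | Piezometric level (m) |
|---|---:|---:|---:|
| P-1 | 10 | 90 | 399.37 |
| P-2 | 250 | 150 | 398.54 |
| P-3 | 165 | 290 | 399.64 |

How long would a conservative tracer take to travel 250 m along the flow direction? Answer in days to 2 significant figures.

With h = a·x + b·y + c and P-1 as origin, the differences give:
  240·a + 60·b = -0.83
  155·a + 200·b = +0.27
Eliminate b (×200 and ×60, subtract): 38700·a = -182.200 → a = ∂h/∂x = -0.004708
Back-substitute: b = ∂h/∂y = +0.004999.
|∇h| = √(-0.004708² + 0.004999²) = 0.006867
Seepage velocity v = K·i/n = 98.0 × 0.006867 / 0.35 = 1.923 m/day.
t = 250 / 1.923 = 130 days.

130 days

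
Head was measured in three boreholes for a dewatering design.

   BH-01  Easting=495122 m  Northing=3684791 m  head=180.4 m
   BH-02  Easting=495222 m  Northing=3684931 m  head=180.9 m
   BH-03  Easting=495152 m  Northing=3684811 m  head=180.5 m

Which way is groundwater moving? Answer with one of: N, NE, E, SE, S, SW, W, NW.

Three-point gradient (reference BH-01): Δ to BH-02 = (100, 140, +0.5), Δ to BH-03 = (30, 20, +0.1).
∂h/∂x = +0.001818, ∂h/∂y = +0.002273 (det = -2200).
Flow = −∇h = (-0.001818 east, -0.002273 north), which points southwest.

SW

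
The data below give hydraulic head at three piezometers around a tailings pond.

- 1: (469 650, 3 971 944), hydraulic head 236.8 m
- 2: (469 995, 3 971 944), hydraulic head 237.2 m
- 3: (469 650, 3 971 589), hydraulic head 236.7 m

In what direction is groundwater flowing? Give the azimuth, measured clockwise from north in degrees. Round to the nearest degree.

256°

∂h/∂x = (237.2 − 236.8) / (469995 − 469650) = +0.001159
∂h/∂y = (236.7 − 236.8) / (3971589 − 3971944) = +0.0002817
Flow direction (−∇h) has components (-0.001159 E, -0.0002817 N).
Azimuth = atan2(E, N) = atan2(-0.001159, -0.0002817) = 256.3° ≈ 256°.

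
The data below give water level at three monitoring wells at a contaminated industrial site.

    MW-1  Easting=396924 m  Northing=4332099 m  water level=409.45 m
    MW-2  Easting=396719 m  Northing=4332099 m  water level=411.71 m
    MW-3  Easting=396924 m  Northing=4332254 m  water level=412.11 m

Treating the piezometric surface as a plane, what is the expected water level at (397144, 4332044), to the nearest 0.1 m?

406.1 m

∂h/∂x = (411.71 − 409.45) / (396719 − 396924) = -0.01102
∂h/∂y = (412.11 − 409.45) / (4332254 − 4332099) = +0.01716
h(397144, 4332044) = 409.45 + (-0.01102)·(220) + (+0.01716)·(-55) = 409.45 -2.425 -0.944 = 406.081 m.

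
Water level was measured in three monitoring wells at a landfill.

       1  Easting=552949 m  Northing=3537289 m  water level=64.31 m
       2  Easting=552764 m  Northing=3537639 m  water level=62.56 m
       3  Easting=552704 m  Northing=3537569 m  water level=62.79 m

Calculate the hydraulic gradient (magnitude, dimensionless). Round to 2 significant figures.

Three-point gradient (reference 1): Δ to 2 = (-185, 350, -1.75), Δ to 3 = (-245, 280, -1.52).
∂h/∂x = +0.001237, ∂h/∂y = -0.004346 (det = 33950).
|∇h| = √(0.001237² + -0.004346²) = 0.004519

0.0045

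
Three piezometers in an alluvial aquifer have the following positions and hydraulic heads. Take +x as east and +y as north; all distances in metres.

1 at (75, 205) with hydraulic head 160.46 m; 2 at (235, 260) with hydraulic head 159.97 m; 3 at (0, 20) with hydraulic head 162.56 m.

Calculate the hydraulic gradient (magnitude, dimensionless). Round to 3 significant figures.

Taking 1 as reference: 2−1 = (160, 55, -0.49); 3−1 = (-75, -185, +2.10).
Solve a·Δx + b·Δy = Δh: det = 160·(-185) − (-75)·55 = -25475.
∂h/∂x = [(-0.49)·(-185) − (+2.10)·55] / -25475 = +0.0009755
∂h/∂y = [160·(+2.10) − (-75)·(-0.49)] / -25475 = -0.01175
|∇h| = √(0.0009755² + -0.01175²) = 0.01179

0.0118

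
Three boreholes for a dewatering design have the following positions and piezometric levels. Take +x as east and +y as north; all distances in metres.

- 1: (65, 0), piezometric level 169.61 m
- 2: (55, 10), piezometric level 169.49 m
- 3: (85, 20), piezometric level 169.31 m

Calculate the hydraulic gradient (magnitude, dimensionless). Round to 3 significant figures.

0.0136

With h = a·x + b·y + c and 1 as origin, the differences give:
  (-10)·a + 10·b = -0.12
  20·a + 20·b = -0.30
Eliminate b (×20 and ×10, subtract): -400·a = 0.600 → a = ∂h/∂x = -0.001500
Back-substitute: b = ∂h/∂y = -0.01350.
|∇h| = √(-0.001500² + -0.01350²) = 0.01358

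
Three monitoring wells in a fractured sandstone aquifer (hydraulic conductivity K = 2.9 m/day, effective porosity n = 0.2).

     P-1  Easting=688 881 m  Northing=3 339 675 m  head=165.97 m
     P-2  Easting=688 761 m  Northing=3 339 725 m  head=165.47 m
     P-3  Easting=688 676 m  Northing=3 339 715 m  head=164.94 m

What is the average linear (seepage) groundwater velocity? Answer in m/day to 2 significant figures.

Differences from P-1: to P-2 (Δx, Δy, Δh) = (-120, 50, -0.50); to P-3 = (-205, 40, -1.03).
Solve a·Δx + b·Δy = Δh: det = (-120)·40 − (-205)·50 = 5450.
∂h/∂x = [(-0.50)·40 − (-1.03)·50] / 5450 = +0.005780
∂h/∂y = [(-120)·(-1.03) − (-205)·(-0.50)] / 5450 = +0.003872
|∇h| = √(0.005780² + 0.003872²) = 0.006957
Seepage velocity v = K·i/n = 2.9 × 0.006957 / 0.2 = 0.1009 m/day.

0.10 m/day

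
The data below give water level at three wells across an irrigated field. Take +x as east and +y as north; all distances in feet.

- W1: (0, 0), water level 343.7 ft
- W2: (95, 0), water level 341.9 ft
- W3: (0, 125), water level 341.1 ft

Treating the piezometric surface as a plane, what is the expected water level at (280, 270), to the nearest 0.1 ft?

∂h/∂x = (341.9 − 343.7) / (95 − 0) = -0.01895
∂h/∂y = (341.1 − 343.7) / (125 − 0) = -0.02080
h(280, 270) = 343.7 + (-0.01895)·(280) + (-0.02080)·(270) = 343.7 -5.305 -5.616 = 332.779 ft.

332.8 ft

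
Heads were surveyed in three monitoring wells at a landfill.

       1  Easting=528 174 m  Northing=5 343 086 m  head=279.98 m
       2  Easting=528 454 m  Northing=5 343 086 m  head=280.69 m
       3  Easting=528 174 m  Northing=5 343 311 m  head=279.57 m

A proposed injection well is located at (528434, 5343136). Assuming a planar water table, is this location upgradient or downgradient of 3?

upgradient

∂h/∂x = (280.69 − 279.98) / (528454 − 528174) = +0.002536
∂h/∂y = (279.57 − 279.98) / (5343311 − 5343086) = -0.001822
Head at (528434, 5343136) = 279.98 + (+0.002536)·(260) + (-0.001822)·(50) = 280.55 m.
That is higher than the 279.57 m at 3, so the point is upgradient.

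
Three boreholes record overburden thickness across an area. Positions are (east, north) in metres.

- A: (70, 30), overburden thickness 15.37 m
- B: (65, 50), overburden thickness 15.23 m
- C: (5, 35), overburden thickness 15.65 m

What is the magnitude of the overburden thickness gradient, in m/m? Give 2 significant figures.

0.0096 m/m

With d = a·x + b·y + c and A as origin, the differences give:
  (-5)·a + 20·b = -0.14
  (-65)·a + 5·b = +0.28
Eliminate b (×5 and ×20, subtract): 1275·a = -6.300 → a = ∂d/∂x = -0.004941
Back-substitute: b = ∂d/∂y = -0.008235.
|∇f| = √(-0.004941² + -0.008235²) = 0.009604 m/m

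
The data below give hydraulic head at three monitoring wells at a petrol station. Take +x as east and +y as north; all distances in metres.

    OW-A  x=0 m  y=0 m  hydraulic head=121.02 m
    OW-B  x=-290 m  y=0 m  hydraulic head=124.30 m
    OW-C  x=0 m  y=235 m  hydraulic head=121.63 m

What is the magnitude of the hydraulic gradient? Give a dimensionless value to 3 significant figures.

∂h/∂x = (124.30 − 121.02) / (-290 − 0) = -0.01131
∂h/∂y = (121.63 − 121.02) / (235 − 0) = +0.002596
|∇h| = √(-0.01131² + 0.002596²) = 0.0116

0.0116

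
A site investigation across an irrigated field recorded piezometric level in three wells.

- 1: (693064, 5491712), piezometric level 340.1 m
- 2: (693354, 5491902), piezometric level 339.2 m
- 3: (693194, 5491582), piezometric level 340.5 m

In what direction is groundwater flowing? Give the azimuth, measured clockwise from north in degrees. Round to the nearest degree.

010°

With h = a·x + b·y + c and 1 as origin, the differences give:
  290·a + 190·b = -0.9
  130·a + (-130)·b = +0.4
Eliminate b (×(-130) and ×190, subtract): -62400·a = 41.00 → a = ∂h/∂x = -0.0006571
Back-substitute: b = ∂h/∂y = -0.003734.
Flow direction (−∇h) has components (+0.0006571 E, +0.003734 N).
Azimuth = atan2(E, N) = atan2(+0.0006571, +0.003734) = 10.0° ≈ 010°.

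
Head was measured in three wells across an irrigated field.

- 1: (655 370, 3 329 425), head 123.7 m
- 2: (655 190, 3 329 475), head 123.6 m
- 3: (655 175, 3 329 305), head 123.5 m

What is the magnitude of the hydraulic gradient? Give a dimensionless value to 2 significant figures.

With h = a·x + b·y + c and 1 as origin, the differences give:
  (-180)·a + 50·b = -0.1
  (-195)·a + (-120)·b = -0.2
Eliminate b (×(-120) and ×50, subtract): 31350·a = 22.00 → a = ∂h/∂x = +0.0007018
Back-substitute: b = ∂h/∂y = +0.0005263.
|∇h| = √(0.0007018² + 0.0005263²) = 0.0008772

0.00088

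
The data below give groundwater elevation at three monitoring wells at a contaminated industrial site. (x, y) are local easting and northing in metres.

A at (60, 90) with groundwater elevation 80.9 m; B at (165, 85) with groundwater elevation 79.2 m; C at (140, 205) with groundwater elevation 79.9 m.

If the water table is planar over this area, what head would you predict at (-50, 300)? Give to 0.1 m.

83.2 m

Three-point gradient (reference A): Δ to B = (105, -5, -1.7), Δ to C = (80, 115, -1.0).
∂h/∂x = -0.01607, ∂h/∂y = +0.002485 (det = 12475).
h(-50, 300) = 80.9 + (-0.01607)·(-110) + (+0.002485)·(210) = 80.9 +1.768 +0.522 = 83.190 m.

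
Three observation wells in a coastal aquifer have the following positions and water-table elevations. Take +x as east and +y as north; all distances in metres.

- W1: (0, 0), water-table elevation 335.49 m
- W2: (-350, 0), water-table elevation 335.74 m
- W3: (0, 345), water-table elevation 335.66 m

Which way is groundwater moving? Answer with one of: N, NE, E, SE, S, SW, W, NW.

∂h/∂x = (335.74 − 335.49) / (-350 − 0) = -0.0007143
∂h/∂y = (335.66 − 335.49) / (345 − 0) = +0.0004928
Flow = −∇h = (+0.0007143 east, -0.0004928 north), which points southeast.

SE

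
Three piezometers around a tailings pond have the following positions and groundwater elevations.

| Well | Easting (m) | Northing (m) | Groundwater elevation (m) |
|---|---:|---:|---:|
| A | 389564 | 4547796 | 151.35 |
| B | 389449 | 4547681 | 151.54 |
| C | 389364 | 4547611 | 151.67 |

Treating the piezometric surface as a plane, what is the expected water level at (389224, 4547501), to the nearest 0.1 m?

With h = a·x + b·y + c and A as origin, the differences give:
  (-115)·a + (-115)·b = +0.19
  (-200)·a + (-185)·b = +0.32
Eliminate b (×(-185) and ×(-115), subtract): -1725·a = 1.650 → a = ∂h/∂x = -0.0009565
Back-substitute: b = ∂h/∂y = -0.0006957.
h(389224, 4547501) = 151.35 + (-0.0009565)·(-340) + (-0.0006957)·(-295) = 151.35 +0.325 +0.205 = 151.880 m.

151.9 m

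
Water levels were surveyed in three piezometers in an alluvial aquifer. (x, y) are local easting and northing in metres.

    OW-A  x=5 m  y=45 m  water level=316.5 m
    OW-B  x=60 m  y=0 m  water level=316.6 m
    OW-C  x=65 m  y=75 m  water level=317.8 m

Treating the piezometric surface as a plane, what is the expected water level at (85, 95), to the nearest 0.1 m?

318.4 m

Differences from OW-A: to OW-B (Δx, Δy, Δh) = (55, -45, +0.1); to OW-C = (60, 30, +1.3).
Solve a·Δx + b·Δy = Δh: det = 55·30 − 60·(-45) = 4350.
∂h/∂x = [(+0.1)·30 − (+1.3)·(-45)] / 4350 = +0.01414
∂h/∂y = [55·(+1.3) − 60·(+0.1)] / 4350 = +0.01506
h(85, 95) = 316.5 + (+0.01414)·(80) + (+0.01506)·(50) = 316.5 +1.131 +0.753 = 318.384 m.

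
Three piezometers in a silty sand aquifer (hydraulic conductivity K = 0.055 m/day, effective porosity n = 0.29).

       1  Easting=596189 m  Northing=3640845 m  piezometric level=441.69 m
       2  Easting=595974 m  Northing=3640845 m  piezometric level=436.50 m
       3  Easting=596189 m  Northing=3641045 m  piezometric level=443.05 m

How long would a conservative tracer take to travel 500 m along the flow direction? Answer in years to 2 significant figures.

290 years

∂h/∂x = (436.50 − 441.69) / (595974 − 596189) = +0.02414
∂h/∂y = (443.05 − 441.69) / (3641045 − 3640845) = +0.006800
|∇h| = √(0.02414² + 0.006800²) = 0.02508
Seepage velocity v = K·i/n = 0.055 × 0.02508 / 0.29 = 0.004757 m/day.
t = 500 / 0.004757 = 1.051e+05 days = 288 years.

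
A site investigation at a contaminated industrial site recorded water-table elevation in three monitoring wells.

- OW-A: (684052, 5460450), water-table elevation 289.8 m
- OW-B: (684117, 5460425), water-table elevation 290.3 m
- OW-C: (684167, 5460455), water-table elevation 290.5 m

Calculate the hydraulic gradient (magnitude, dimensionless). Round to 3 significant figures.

Differences from OW-A: to OW-B (Δx, Δy, Δh) = (65, -25, +0.5); to OW-C = (115, 5, +0.7).
Determinant of the coordinate differences = 65·5 − 115·(-25) = 3200.
∂h/∂x = [(+0.5)·5 − (+0.7)·(-25)] / 3200 = +0.006250
∂h/∂y = [65·(+0.7) − 115·(+0.5)] / 3200 = -0.003750
|∇h| = √(0.006250² + -0.003750²) = 0.007289

0.00729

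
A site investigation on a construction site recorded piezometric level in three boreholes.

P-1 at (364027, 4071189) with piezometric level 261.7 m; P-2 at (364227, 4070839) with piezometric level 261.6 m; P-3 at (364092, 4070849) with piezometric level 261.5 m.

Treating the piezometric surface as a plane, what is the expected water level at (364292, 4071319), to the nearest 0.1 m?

With h = a·x + b·y + c and P-1 as origin, the differences give:
  200·a + (-350)·b = -0.1
  65·a + (-340)·b = -0.2
Eliminate b (×(-340) and ×(-350), subtract): -45250·a = -36.00 → a = ∂h/∂x = +0.0007956
Back-substitute: b = ∂h/∂y = +0.0007403.
h(364292, 4071319) = 261.7 + (+0.0007956)·(265) + (+0.0007403)·(130) = 261.7 +0.211 +0.096 = 262.007 m.

262.0 m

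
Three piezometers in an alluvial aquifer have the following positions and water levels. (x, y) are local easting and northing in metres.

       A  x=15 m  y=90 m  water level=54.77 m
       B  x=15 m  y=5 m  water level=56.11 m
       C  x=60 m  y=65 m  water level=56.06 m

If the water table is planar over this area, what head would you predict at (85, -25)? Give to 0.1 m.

58.0 m

Differences from A: to B (Δx, Δy, Δh) = (0, -85, +1.34); to C = (45, -25, +1.29).
Solve a·Δx + b·Δy = Δh: det = 0·(-25) − 45·(-85) = 3825.
∂h/∂x = [(+1.34)·(-25) − (+1.29)·(-85)] / 3825 = +0.01991
∂h/∂y = [0·(+1.29) − 45·(+1.34)] / 3825 = -0.01576
h(85, -25) = 54.77 + (+0.01991)·(70) + (-0.01576)·(-115) = 54.77 +1.394 +1.813 = 57.977 m.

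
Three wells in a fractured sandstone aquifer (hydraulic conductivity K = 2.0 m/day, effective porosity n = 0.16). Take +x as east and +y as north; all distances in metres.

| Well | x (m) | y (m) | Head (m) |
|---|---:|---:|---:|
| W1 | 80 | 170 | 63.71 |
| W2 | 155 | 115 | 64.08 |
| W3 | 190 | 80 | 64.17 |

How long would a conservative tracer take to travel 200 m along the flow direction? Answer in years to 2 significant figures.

3.0 years

Differences from W1: to W2 (Δx, Δy, Δh) = (75, -55, +0.37); to W3 = (110, -90, +0.46).
Determinant of the coordinate differences = 75·(-90) − 110·(-55) = -700.
∂h/∂x = [(+0.37)·(-90) − (+0.46)·(-55)] / -700 = +0.01143
∂h/∂y = [75·(+0.46) − 110·(+0.37)] / -700 = +0.008857
|∇h| = √(0.01143² + 0.008857²) = 0.01446
Seepage velocity v = K·i/n = 2.0 × 0.01446 / 0.16 = 0.1807 m/day.
t = 200 / 0.1807 = 1107 days = 3.03 years.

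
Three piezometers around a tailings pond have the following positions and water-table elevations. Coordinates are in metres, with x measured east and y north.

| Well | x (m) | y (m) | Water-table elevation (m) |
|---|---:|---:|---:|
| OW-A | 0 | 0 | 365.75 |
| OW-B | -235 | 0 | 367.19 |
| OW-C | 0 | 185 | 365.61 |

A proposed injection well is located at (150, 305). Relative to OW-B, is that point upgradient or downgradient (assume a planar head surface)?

downgradient

∂h/∂x = (367.19 − 365.75) / (-235 − 0) = -0.006128
∂h/∂y = (365.61 − 365.75) / (185 − 0) = -0.0007568
Head at (150, 305) = 365.75 + (-0.006128)·(150) + (-0.0007568)·(305) = 364.60 m.
That is lower than the 367.19 m at OW-B, so the point is downgradient.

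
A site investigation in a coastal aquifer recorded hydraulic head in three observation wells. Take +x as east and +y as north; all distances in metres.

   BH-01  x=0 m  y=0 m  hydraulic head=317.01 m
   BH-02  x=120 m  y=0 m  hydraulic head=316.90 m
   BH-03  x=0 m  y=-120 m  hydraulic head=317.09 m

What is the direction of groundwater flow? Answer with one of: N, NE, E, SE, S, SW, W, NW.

∂h/∂x = (316.90 − 317.01) / (120 − 0) = -0.0009167
∂h/∂y = (317.09 − 317.01) / (-120 − 0) = -0.0006667
Flow = −∇h = (+0.0009167 east, +0.0006667 north), which points northeast.

NE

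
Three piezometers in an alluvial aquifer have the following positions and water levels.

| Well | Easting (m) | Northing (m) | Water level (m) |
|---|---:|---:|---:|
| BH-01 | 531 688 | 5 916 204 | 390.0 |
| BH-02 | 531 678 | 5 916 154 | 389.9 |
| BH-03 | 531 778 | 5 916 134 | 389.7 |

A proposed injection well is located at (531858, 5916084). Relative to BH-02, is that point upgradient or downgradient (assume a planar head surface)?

Three-point gradient (reference BH-01): Δ to BH-02 = (-10, -50, -0.1), Δ to BH-03 = (90, -70, -0.3).
∂h/∂x = -0.001538, ∂h/∂y = +0.002308 (det = 5200).
Head at (531858, 5916084) = 390.0 + (-0.001538)·(170) + (+0.002308)·(-120) = 389.46 m.
That is lower than the 389.9 m at BH-02, so the point is downgradient.

downgradient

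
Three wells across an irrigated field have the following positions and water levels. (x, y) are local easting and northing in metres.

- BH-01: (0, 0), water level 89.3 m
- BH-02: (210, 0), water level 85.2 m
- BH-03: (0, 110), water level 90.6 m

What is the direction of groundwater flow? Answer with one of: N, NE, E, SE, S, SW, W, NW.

∂h/∂x = (85.2 − 89.3) / (210 − 0) = -0.01952
∂h/∂y = (90.6 − 89.3) / (110 − 0) = +0.01182
Flow = −∇h = (+0.01952 east, -0.01182 north), which points southeast.

SE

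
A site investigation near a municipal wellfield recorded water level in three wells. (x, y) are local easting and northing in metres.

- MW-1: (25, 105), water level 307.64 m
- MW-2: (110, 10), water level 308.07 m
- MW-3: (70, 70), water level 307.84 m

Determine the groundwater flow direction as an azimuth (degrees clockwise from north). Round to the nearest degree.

301°

Differences from MW-1: to MW-2 (Δx, Δy, Δh) = (85, -95, +0.43); to MW-3 = (45, -35, +0.20).
Solve a·Δx + b·Δy = Δh: det = 85·(-35) − 45·(-95) = 1300.
∂h/∂x = [(+0.43)·(-35) − (+0.20)·(-95)] / 1300 = +0.003038
∂h/∂y = [85·(+0.20) − 45·(+0.43)] / 1300 = -0.001808
Flow direction (−∇h) has components (-0.003038 E, +0.001808 N).
Azimuth = atan2(E, N) = atan2(-0.003038, +0.001808) = 300.7° ≈ 301°.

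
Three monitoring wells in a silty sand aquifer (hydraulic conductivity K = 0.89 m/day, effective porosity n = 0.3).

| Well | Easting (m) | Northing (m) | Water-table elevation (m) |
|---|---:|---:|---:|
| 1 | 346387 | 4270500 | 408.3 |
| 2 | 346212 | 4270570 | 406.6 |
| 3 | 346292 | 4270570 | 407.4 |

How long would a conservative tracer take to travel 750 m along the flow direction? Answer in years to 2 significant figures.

69 years

With h = a·x + b·y + c and 1 as origin, the differences give:
  (-175)·a + 70·b = -1.7
  (-95)·a + 70·b = -0.9
Eliminate b (×70 and ×70, subtract): -5600·a = -56.00 → a = ∂h/∂x = +0.010000
Back-substitute: b = ∂h/∂y = +0.0007143.
|∇h| = √(0.010000² + 0.0007143²) = 0.01003
Seepage velocity v = K·i/n = 0.89 × 0.01003 / 0.3 = 0.02976 m/day.
t = 750 / 0.02976 = 2.52e+04 days = 69 years.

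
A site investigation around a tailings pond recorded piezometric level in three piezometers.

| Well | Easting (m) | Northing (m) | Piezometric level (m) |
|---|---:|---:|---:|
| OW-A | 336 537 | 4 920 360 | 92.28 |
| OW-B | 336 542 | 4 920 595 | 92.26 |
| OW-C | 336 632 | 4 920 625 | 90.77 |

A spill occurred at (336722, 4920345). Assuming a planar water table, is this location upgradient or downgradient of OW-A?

Three-point gradient (reference OW-A): Δ to OW-B = (5, 235, -0.02), Δ to OW-C = (95, 265, -1.51).
∂h/∂x = -0.01665, ∂h/∂y = +0.0002690 (det = -21000).
Head at (336722, 4920345) = 92.28 + (-0.01665)·(185) + (+0.0002690)·(-15) = 89.20 m.
That is lower than the 92.28 m at OW-A, so the point is downgradient.

downgradient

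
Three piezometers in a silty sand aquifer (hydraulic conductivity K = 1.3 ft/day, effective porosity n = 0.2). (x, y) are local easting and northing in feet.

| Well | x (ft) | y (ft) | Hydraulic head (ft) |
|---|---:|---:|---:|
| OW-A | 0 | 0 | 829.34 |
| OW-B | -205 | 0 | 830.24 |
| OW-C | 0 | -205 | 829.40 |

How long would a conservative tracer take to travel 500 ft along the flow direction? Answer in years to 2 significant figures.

48 years

∂h/∂x = (830.24 − 829.34) / (-205 − 0) = -0.004390
∂h/∂y = (829.40 − 829.34) / (-205 − 0) = -0.0002927
|∇h| = √(-0.004390² + -0.0002927²) = 0.0044
Seepage velocity v = K·i/n = 1.3 × 0.0044 / 0.2 = 0.0286 ft/day.
t = 500 / 0.0286 = 1.748e+04 days = 47.9 years.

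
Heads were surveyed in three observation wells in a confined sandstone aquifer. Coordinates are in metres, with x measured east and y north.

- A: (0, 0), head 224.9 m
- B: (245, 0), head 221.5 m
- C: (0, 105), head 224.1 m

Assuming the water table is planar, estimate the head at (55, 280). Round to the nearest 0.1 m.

222.0 m

∂h/∂x = (221.5 − 224.9) / (245 − 0) = -0.01388
∂h/∂y = (224.1 − 224.9) / (105 − 0) = -0.007619
h(55, 280) = 224.9 + (-0.01388)·(55) + (-0.007619)·(280) = 224.9 -0.763 -2.133 = 222.003 m.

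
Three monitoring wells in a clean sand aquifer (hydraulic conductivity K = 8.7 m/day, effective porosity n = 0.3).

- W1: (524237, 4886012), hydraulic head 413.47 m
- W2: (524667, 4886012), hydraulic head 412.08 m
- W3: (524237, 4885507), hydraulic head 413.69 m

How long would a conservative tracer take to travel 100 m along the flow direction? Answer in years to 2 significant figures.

∂h/∂x = (412.08 − 413.47) / (524667 − 524237) = -0.003233
∂h/∂y = (413.69 − 413.47) / (4885507 − 4886012) = -0.0004356
|∇h| = √(-0.003233² + -0.0004356²) = 0.003262
Seepage velocity v = K·i/n = 8.7 × 0.003262 / 0.3 = 0.0946 m/day.
t = 100 / 0.0946 = 1057 days = 2.89 years.

2.9 years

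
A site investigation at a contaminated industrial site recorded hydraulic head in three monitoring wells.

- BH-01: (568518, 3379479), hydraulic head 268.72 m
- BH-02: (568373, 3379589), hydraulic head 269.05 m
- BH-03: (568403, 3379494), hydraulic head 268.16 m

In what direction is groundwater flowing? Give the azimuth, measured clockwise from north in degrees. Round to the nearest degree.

209°

Taking BH-01 as reference: BH-02−BH-01 = (-145, 110, +0.33); BH-03−BH-01 = (-115, 15, -0.56).
Solve a·Δx + b·Δy = Δh: det = (-145)·15 − (-115)·110 = 10475.
∂h/∂x = [(+0.33)·15 − (-0.56)·110] / 10475 = +0.006353
∂h/∂y = [(-145)·(-0.56) − (-115)·(+0.33)] / 10475 = +0.01137
Flow direction (−∇h) has components (-0.006353 E, -0.01137 N).
Azimuth = atan2(E, N) = atan2(-0.006353, -0.01137) = 209.2° ≈ 209°.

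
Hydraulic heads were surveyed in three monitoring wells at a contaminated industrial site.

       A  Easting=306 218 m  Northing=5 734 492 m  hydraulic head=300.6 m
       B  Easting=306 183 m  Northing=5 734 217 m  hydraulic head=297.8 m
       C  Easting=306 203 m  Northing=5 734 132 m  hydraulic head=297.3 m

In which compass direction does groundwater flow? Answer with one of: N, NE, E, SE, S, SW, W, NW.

Differences from A: to B (Δx, Δy, Δh) = (-35, -275, -2.8); to C = (-15, -360, -3.3).
Determinant of the coordinate differences = (-35)·(-360) − (-15)·(-275) = 8475.
∂h/∂x = [(-2.8)·(-360) − (-3.3)·(-275)] / 8475 = +0.01186
∂h/∂y = [(-35)·(-3.3) − (-15)·(-2.8)] / 8475 = +0.008673
Flow = −∇h = (-0.01186 east, -0.008673 north), which points southwest.

SW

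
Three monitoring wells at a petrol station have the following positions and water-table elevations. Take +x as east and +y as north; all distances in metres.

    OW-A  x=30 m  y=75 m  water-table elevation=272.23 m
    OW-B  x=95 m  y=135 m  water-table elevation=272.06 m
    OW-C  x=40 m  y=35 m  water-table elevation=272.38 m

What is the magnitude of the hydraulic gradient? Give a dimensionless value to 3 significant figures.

Differences from OW-A: to OW-B (Δx, Δy, Δh) = (65, 60, -0.17); to OW-C = (10, -40, +0.15).
Solve a·Δx + b·Δy = Δh: det = 65·(-40) − 10·60 = -3200.
∂h/∂x = [(-0.17)·(-40) − (+0.15)·60] / -3200 = +0.0006875
∂h/∂y = [65·(+0.15) − 10·(-0.17)] / -3200 = -0.003578
|∇h| = √(0.0006875² + -0.003578²) = 0.003643

0.00364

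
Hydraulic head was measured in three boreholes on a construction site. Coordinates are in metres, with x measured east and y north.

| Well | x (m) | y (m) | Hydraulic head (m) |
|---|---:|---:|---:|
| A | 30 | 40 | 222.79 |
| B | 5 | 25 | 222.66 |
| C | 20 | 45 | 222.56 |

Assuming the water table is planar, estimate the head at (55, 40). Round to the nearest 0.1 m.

223.2 m

With h = a·x + b·y + c and A as origin, the differences give:
  (-25)·a + (-15)·b = -0.13
  (-10)·a + 5·b = -0.23
Eliminate b (×5 and ×(-15), subtract): -275·a = -4.100 → a = ∂h/∂x = +0.01491
Back-substitute: b = ∂h/∂y = -0.01618.
h(55, 40) = 222.79 + (+0.01491)·(25) + (-0.01618)·(0) = 222.79 +0.373 -0.000 = 223.163 m.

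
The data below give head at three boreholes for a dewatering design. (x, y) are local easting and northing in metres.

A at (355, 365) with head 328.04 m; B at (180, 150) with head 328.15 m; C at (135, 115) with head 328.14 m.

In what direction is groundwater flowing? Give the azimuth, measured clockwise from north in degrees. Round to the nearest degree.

Taking A as reference: B−A = (-175, -215, +0.11); C−A = (-220, -250, +0.10).
Solve a·Δx + b·Δy = Δh: det = (-175)·(-250) − (-220)·(-215) = -3550.
∂h/∂x = [(+0.11)·(-250) − (+0.10)·(-215)] / -3550 = +0.001690
∂h/∂y = [(-175)·(+0.10) − (-220)·(+0.11)] / -3550 = -0.001887
Flow direction (−∇h) has components (-0.001690 E, +0.001887 N).
Azimuth = atan2(E, N) = atan2(-0.001690, +0.001887) = 318.2° ≈ 318°.

318°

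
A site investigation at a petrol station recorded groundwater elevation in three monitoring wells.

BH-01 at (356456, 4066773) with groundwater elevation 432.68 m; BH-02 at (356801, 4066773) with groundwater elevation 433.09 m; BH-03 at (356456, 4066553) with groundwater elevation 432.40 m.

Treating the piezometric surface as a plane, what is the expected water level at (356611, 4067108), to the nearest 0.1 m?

433.3 m

∂h/∂x = (433.09 − 432.68) / (356801 − 356456) = +0.001188
∂h/∂y = (432.40 − 432.68) / (4066553 − 4066773) = +0.001273
h(356611, 4067108) = 432.68 + (+0.001188)·(155) + (+0.001273)·(335) = 432.68 +0.184 +0.426 = 433.291 m.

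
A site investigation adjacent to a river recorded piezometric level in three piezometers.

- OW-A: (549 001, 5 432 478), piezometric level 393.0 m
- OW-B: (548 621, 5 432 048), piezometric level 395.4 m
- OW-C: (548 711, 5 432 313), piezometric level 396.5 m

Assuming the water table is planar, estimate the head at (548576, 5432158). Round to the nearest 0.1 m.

Taking OW-A as reference: OW-B−OW-A = (-380, -430, +2.4); OW-C−OW-A = (-290, -165, +3.5).
Solve a·Δx + b·Δy = Δh: det = (-380)·(-165) − (-290)·(-430) = -62000.
∂h/∂x = [(+2.4)·(-165) − (+3.5)·(-430)] / -62000 = -0.01789
∂h/∂y = [(-380)·(+3.5) − (-290)·(+2.4)] / -62000 = +0.01023
h(548576, 5432158) = 393.0 + (-0.01789)·(-425) + (+0.01023)·(-320) = 393.0 +7.602 -3.272 = 397.330 m.

397.3 m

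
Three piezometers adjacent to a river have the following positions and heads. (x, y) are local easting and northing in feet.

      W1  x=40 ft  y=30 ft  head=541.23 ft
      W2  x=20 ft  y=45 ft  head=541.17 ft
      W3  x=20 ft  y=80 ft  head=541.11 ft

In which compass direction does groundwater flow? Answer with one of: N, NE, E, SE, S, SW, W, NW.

Taking W1 as reference: W2−W1 = (-20, 15, -0.06); W3−W1 = (-20, 50, -0.12).
Solve a·Δx + b·Δy = Δh: det = (-20)·50 − (-20)·15 = -700.
∂h/∂x = [(-0.06)·50 − (-0.12)·15] / -700 = +0.001714
∂h/∂y = [(-20)·(-0.12) − (-20)·(-0.06)] / -700 = -0.001714
Flow = −∇h = (-0.001714 east, +0.001714 north), which points northwest.

NW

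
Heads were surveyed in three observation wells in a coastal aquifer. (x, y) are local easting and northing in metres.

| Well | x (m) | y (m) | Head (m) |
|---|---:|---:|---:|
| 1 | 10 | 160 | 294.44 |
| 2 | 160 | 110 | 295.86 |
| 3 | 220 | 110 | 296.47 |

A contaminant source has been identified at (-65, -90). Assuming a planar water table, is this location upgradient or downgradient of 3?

Differences from 1: to 2 (Δx, Δy, Δh) = (150, -50, +1.42); to 3 = (210, -50, +2.03).
Determinant of the coordinate differences = 150·(-50) − 210·(-50) = 3000.
∂h/∂x = [(+1.42)·(-50) − (+2.03)·(-50)] / 3000 = +0.01017
∂h/∂y = [150·(+2.03) − 210·(+1.42)] / 3000 = +0.002100
Head at (-65, -90) = 294.44 + (+0.01017)·(-75) + (+0.002100)·(-250) = 293.15 m.
That is lower than the 296.47 m at 3, so the point is downgradient.

downgradient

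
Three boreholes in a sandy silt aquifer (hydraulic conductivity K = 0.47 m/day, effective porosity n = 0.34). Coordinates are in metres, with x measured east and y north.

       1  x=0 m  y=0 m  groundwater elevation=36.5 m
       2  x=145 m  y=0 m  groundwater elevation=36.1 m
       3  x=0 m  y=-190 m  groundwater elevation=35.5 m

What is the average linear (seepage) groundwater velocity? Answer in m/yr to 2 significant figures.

3.0 m/yr

∂h/∂x = (36.1 − 36.5) / (145 − 0) = -0.002759
∂h/∂y = (35.5 − 36.5) / (-190 − 0) = +0.005263
|∇h| = √(-0.002759² + 0.005263²) = 0.005942
Seepage velocity v = K·i/n = 0.47 × 0.005942 / 0.34 = 0.008214 m/day = 3 m/yr.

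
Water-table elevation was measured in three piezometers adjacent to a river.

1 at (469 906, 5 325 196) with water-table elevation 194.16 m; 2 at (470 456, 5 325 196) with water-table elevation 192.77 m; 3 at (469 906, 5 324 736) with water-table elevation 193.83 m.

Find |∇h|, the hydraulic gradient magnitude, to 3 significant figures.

0.00263

∂h/∂x = (192.77 − 194.16) / (470456 − 469906) = -0.002527
∂h/∂y = (193.83 − 194.16) / (5324736 − 5325196) = +0.0007174
|∇h| = √(-0.002527² + 0.0007174²) = 0.002627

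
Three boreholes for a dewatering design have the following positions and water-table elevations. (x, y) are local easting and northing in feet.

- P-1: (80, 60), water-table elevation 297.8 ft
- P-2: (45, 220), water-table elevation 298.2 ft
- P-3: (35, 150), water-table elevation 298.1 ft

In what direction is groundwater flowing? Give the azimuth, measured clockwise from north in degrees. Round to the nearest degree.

With h = a·x + b·y + c and P-1 as origin, the differences give:
  (-35)·a + 160·b = +0.4
  (-45)·a + 90·b = +0.3
Eliminate b (×90 and ×160, subtract): 4050·a = -12.00 → a = ∂h/∂x = -0.002963
Back-substitute: b = ∂h/∂y = +0.001852.
Flow direction (−∇h) has components (+0.002963 E, -0.001852 N).
Azimuth = atan2(E, N) = atan2(+0.002963, -0.001852) = 122.0° ≈ 122°.

122°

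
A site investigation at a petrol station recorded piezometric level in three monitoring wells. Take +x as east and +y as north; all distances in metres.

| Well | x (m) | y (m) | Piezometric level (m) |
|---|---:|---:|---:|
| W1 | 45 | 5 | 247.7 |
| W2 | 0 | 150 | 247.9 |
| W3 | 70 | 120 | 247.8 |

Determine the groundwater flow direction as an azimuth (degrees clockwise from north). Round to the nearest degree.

138°

Differences from W1: to W2 (Δx, Δy, Δh) = (-45, 145, +0.2); to W3 = (25, 115, +0.1).
Solve a·Δx + b·Δy = Δh: det = (-45)·115 − 25·145 = -8800.
∂h/∂x = [(+0.2)·115 − (+0.1)·145] / -8800 = -0.0009659
∂h/∂y = [(-45)·(+0.1) − 25·(+0.2)] / -8800 = +0.001080
Flow direction (−∇h) has components (+0.0009659 E, -0.001080 N).
Azimuth = atan2(E, N) = atan2(+0.0009659, -0.001080) = 138.2° ≈ 138°.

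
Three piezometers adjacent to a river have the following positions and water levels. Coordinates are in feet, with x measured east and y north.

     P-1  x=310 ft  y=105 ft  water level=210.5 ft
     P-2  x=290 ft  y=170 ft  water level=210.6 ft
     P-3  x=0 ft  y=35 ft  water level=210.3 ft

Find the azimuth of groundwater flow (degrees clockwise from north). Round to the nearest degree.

190°

Three-point gradient (reference P-1): Δ to P-2 = (-20, 65, +0.1), Δ to P-3 = (-310, -70, -0.2).
∂h/∂x = +0.0002784, ∂h/∂y = +0.001624 (det = 21550).
Flow direction (−∇h) has components (-0.0002784 E, -0.001624 N).
Azimuth = atan2(E, N) = atan2(-0.0002784, -0.001624) = 189.7° ≈ 190°.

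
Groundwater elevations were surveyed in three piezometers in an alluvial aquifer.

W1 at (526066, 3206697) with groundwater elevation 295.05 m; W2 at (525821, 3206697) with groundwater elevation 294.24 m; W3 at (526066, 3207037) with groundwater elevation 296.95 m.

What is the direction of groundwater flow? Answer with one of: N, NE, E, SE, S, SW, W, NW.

SW

∂h/∂x = (294.24 − 295.05) / (525821 − 526066) = +0.003306
∂h/∂y = (296.95 − 295.05) / (3207037 − 3206697) = +0.005588
Flow = −∇h = (-0.003306 east, -0.005588 north), which points southwest.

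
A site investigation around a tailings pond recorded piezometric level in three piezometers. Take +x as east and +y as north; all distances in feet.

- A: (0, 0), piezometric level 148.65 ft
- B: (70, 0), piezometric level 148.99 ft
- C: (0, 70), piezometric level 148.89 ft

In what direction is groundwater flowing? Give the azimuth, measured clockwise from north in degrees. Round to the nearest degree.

235°

∂h/∂x = (148.99 − 148.65) / (70 − 0) = +0.004857
∂h/∂y = (148.89 − 148.65) / (70 − 0) = +0.003429
Flow direction (−∇h) has components (-0.004857 E, -0.003429 N).
Azimuth = atan2(E, N) = atan2(-0.004857, -0.003429) = 234.8° ≈ 235°.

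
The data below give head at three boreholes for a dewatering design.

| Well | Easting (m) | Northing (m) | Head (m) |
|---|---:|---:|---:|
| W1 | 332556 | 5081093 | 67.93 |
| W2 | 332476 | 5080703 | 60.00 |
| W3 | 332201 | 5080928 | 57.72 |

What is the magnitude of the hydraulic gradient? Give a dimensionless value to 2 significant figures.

0.027

Taking W1 as reference: W2−W1 = (-80, -390, -7.93); W3−W1 = (-355, -165, -10.21).
Solve a·Δx + b·Δy = Δh: det = (-80)·(-165) − (-355)·(-390) = -125250.
∂h/∂x = [(-7.93)·(-165) − (-10.21)·(-390)] / -125250 = +0.02134
∂h/∂y = [(-80)·(-10.21) − (-355)·(-7.93)] / -125250 = +0.01595
|∇h| = √(0.02134² + 0.01595²) = 0.02664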